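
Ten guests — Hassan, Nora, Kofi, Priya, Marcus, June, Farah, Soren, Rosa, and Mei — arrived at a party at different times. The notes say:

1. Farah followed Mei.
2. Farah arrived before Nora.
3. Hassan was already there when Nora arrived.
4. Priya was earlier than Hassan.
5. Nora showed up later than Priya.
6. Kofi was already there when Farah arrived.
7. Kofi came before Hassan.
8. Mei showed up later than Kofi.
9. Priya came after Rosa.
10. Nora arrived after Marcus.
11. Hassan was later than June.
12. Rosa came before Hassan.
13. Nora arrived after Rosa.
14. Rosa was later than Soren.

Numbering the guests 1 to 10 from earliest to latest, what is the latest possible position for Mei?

8

Mei must come before Farah and Nora — 2 guests forced after them.
Everything else can be placed before Mei in some valid order, so Mei can sit as late as position 10 − 2 = 8.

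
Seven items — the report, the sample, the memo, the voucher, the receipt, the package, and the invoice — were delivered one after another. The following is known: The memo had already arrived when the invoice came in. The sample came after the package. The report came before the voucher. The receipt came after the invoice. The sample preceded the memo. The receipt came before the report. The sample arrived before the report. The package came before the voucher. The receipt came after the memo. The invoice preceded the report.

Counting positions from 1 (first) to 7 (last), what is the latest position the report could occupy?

The report must come before the voucher — 1 item forced after it.
Everything else can be placed before the report in some valid order, so the report can sit as late as position 7 − 1 = 6.

6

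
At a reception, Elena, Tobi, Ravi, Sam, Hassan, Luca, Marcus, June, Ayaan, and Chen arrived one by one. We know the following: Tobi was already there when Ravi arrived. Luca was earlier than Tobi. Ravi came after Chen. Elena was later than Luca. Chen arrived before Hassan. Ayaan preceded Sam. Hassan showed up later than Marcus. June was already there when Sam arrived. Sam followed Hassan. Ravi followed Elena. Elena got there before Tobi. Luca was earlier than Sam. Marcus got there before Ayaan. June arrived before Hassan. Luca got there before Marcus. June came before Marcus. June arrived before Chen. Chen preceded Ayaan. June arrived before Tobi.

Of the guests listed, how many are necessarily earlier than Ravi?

5

Directly stated before Ravi: Chen, Elena, and Tobi.
June reaches Ravi via June → Tobi → Ravi.
Luca reaches Ravi via Luca → Elena → Ravi.
That's Chen, Elena, June, Luca, and Tobi — 5 in all.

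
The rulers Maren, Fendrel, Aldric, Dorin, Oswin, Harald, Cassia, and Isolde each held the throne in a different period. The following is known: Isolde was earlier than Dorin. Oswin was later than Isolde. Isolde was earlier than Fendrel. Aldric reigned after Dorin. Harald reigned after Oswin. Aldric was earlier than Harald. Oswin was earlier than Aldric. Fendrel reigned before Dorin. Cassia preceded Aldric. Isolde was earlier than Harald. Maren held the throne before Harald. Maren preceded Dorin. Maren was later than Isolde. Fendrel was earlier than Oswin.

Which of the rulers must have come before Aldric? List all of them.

Directly stated before Aldric: Cassia, Dorin, and Oswin.
Fendrel reaches Aldric via Fendrel → Oswin → Aldric.
Isolde reaches Aldric via Isolde → Dorin → Aldric.
Maren reaches Aldric via Maren → Dorin → Aldric.
No chain forces Harald ahead of Aldric.

Cassia, Dorin, Fendrel, Isolde, Maren, Oswin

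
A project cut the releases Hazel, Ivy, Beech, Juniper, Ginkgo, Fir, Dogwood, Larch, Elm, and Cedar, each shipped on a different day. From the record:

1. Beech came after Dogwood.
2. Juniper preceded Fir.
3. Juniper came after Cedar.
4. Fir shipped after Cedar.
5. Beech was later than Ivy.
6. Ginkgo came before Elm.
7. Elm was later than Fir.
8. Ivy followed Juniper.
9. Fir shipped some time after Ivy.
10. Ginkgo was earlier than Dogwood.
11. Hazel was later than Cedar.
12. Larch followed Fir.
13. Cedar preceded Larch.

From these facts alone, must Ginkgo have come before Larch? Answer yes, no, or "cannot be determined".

cannot be determined

No chain of stated constraints runs from Ginkgo to Larch, and none runs from Larch to Ginkgo either.
So the relative order of Ginkgo and Larch is not fixed by the given facts.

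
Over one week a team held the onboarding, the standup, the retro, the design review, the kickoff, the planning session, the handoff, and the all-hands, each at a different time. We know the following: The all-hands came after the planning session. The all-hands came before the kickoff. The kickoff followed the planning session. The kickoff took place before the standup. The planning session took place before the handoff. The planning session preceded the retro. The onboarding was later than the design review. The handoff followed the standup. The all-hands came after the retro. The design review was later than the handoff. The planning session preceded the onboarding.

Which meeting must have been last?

the onboarding

Every other meeting has a chain of constraints placing it before the onboarding, so the onboarding is last.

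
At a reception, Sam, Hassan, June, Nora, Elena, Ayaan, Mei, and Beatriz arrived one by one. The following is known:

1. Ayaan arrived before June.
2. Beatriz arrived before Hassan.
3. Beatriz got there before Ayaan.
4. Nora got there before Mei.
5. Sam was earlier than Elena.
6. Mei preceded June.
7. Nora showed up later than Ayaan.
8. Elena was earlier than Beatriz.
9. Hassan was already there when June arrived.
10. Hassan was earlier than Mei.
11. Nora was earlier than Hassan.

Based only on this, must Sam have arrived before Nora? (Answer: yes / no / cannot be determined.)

Chain the constraints: Sam → Elena → Beatriz → Ayaan → Nora. Each link is directly stated, so Sam comes before Nora.

yes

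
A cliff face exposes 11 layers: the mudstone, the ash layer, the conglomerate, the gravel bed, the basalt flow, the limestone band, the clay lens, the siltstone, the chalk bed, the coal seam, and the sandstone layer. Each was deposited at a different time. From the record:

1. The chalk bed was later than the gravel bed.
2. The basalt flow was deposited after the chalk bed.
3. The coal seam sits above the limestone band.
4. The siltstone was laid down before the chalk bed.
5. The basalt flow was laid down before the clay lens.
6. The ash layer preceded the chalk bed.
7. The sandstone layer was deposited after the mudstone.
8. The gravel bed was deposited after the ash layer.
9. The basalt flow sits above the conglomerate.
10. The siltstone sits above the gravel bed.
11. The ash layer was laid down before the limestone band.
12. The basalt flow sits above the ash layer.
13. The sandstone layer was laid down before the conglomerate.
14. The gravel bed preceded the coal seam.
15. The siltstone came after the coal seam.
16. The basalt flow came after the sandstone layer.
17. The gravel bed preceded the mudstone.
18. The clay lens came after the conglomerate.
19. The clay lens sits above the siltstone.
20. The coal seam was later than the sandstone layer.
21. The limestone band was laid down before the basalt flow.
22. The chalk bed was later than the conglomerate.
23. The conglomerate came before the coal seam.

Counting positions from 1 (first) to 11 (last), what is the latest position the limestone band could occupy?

The limestone band must come before the basalt flow, the chalk bed, the clay lens, the coal seam, and the siltstone — 5 layers forced after it.
Everything else can be placed before the limestone band in some valid order, so the limestone band can sit as late as position 11 − 5 = 6.

6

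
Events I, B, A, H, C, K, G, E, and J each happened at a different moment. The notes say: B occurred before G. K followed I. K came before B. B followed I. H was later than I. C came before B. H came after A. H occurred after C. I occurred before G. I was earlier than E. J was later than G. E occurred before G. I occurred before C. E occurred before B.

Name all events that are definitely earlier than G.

Directly stated before G: B, E, and I.
C reaches G via C → B → G.
K reaches G via K → B → G.
No chain forces H (or any of the others) ahead of G.

B, C, E, I, K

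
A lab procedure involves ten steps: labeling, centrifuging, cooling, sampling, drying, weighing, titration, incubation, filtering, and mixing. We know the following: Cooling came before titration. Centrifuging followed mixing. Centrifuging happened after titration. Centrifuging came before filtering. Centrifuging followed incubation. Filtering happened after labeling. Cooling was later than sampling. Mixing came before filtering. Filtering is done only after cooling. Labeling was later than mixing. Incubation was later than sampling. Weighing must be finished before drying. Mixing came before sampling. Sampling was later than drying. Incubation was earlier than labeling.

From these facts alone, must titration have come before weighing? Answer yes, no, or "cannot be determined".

Tracing the constraints gives weighing → drying → sampling → cooling → titration, so weighing must come before titration.
That means titration cannot be before weighing.

no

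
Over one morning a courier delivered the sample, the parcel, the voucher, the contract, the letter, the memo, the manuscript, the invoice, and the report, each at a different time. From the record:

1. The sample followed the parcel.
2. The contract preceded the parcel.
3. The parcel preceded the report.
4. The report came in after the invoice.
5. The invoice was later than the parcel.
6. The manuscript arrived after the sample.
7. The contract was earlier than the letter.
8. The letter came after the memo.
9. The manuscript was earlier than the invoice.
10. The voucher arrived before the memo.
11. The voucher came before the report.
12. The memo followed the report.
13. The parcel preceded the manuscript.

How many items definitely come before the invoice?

Directly stated before the invoice: the manuscript and the parcel.
The contract reaches the invoice via the contract → the parcel → the invoice.
The sample reaches the invoice via the sample → the manuscript → the invoice.
No chain forces the voucher (or any of the others) ahead of the invoice.
That's the contract, the manuscript, the parcel, and the sample — 4 in all.

4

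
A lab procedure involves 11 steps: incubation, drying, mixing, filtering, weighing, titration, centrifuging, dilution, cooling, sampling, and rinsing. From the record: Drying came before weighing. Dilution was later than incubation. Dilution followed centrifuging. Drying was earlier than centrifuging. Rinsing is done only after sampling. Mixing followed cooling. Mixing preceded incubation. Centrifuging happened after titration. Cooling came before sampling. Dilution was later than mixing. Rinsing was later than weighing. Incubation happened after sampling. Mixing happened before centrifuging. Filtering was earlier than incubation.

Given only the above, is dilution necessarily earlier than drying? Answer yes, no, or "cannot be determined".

no

Tracing the constraints gives drying → centrifuging → dilution, so drying must come before dilution.
That means dilution cannot be before drying.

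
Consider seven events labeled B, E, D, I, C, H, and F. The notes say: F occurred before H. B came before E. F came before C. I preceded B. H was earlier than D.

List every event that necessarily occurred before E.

B, I

Directly stated before E: B.
I reaches E via I → B → E.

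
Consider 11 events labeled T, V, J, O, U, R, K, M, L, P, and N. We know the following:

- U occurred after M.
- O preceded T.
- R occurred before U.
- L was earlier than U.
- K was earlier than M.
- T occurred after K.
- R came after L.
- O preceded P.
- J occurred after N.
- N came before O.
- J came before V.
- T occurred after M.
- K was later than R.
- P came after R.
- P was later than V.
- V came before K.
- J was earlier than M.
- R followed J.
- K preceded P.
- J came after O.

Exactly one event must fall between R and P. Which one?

Tracing the constraints gives R → K → P, so K sits after R and before P.
No other event is forced both after R and before P.

K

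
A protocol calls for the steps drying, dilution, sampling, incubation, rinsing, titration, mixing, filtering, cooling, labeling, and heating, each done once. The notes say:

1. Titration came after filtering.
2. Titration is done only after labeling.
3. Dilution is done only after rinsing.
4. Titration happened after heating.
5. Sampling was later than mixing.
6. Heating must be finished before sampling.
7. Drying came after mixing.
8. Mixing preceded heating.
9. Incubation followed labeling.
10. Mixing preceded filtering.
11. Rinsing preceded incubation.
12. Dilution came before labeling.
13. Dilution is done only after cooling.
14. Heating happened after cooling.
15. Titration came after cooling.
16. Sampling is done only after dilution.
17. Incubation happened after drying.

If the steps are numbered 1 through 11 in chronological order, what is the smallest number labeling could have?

4

Cooling, dilution, and rinsing must all come before labeling — 3 forced predecessors.
Nothing else is forced ahead of labeling, so its earliest slot is position 3 + 1 = 4.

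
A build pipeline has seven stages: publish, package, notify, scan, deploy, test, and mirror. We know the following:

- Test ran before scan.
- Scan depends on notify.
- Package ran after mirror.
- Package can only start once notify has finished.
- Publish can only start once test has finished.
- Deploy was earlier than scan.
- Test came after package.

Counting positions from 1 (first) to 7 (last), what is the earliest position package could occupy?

Mirror and notify must both come before package — 2 forced predecessors.
Nothing else is forced ahead of package, so its earliest slot is position 2 + 1 = 3.

3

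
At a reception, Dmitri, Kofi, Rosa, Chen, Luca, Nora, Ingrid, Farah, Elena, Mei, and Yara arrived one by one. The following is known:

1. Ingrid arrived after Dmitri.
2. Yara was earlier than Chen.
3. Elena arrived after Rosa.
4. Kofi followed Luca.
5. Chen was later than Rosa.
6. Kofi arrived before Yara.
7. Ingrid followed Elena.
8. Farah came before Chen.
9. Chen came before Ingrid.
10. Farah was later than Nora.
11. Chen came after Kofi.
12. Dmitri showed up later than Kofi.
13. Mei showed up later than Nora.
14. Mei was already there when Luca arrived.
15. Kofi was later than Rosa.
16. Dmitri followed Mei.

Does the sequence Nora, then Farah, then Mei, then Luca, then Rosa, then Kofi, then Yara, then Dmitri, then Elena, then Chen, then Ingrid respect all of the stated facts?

yes

Check each stated constraint against the proposed order — e.g. Rosa is ahead of Chen; Farah is ahead of Chen. Every pair is in the required order; nothing is violated.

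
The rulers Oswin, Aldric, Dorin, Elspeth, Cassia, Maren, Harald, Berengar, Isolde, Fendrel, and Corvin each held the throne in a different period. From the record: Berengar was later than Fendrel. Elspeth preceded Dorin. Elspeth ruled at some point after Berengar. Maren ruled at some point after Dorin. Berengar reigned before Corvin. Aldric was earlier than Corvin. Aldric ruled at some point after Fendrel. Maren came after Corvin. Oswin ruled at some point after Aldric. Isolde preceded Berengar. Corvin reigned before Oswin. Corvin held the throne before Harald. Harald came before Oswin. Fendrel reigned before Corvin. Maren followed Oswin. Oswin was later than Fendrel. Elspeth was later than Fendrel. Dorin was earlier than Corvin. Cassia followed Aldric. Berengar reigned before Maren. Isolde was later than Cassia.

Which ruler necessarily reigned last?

Every other ruler has a chain of constraints placing them before Maren, so Maren is last.

Maren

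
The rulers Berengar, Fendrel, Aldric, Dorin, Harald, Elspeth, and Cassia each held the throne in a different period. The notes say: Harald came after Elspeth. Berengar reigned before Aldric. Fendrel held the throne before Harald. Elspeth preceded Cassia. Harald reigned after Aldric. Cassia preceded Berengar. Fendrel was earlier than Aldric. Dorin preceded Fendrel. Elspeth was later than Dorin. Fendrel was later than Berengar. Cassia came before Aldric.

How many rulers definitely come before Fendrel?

4

Directly stated before Fendrel: Berengar and Dorin.
Cassia reaches Fendrel via Cassia → Berengar → Fendrel.
Elspeth reaches Fendrel via Elspeth → Cassia → Berengar → Fendrel.
That's Berengar, Cassia, Dorin, and Elspeth — 4 in all.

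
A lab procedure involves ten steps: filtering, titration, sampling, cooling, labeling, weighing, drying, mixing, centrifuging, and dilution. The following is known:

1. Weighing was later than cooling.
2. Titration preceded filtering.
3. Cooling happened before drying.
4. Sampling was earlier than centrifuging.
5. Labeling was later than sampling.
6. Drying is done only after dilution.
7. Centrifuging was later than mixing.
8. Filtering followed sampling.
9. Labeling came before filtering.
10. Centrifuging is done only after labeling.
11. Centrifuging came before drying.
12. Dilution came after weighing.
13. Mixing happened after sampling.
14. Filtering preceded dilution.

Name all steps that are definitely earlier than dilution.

Directly stated before dilution: filtering and weighing.
Cooling reaches dilution via cooling → weighing → dilution.
Labeling reaches dilution via labeling → filtering → dilution.
Sampling reaches dilution via sampling → filtering → dilution.
Likewise titration reaches dilution by chaining the stated constraints.

cooling, filtering, labeling, sampling, titration, weighing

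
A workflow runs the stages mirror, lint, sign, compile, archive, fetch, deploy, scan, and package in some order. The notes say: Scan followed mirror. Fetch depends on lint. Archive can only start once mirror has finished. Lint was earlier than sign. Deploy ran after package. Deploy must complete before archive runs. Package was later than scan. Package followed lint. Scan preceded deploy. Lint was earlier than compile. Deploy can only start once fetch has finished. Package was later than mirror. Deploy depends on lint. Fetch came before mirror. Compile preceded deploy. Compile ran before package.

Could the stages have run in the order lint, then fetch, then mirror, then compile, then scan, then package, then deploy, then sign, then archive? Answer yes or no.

Check each stated constraint against the proposed order — e.g. lint is ahead of deploy; lint is ahead of sign. Every pair is in the required order; nothing is violated.

yes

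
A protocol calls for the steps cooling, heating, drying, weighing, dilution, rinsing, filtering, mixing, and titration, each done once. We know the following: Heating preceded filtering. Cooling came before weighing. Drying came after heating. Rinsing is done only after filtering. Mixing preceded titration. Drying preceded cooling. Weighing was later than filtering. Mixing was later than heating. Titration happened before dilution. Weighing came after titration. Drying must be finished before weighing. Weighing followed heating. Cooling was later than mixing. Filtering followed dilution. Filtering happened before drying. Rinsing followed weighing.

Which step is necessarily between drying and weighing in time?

Tracing the constraints gives drying → cooling → weighing, so cooling sits after drying and before weighing.
No other step is forced both after drying and before weighing.

cooling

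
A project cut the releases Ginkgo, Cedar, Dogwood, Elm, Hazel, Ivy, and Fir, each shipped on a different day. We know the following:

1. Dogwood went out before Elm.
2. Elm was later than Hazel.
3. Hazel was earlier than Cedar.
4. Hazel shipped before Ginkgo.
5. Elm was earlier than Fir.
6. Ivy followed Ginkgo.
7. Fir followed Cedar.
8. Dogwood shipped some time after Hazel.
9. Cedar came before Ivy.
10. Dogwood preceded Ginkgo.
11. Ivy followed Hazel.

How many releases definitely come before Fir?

4

Directly stated before Fir: Cedar and Elm.
Dogwood reaches Fir via Dogwood → Elm → Fir.
Hazel reaches Fir via Hazel → Elm → Fir.
No chain forces Ginkgo (or any of the others) ahead of Fir.
That's Cedar, Dogwood, Elm, and Hazel — 4 in all.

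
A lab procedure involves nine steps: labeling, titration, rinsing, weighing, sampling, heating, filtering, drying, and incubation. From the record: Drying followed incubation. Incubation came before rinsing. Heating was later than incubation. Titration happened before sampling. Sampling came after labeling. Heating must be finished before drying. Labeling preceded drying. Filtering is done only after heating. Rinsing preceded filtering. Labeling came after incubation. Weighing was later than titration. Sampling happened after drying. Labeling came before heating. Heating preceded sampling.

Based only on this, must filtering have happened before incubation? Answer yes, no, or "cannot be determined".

no

Tracing the constraints gives incubation → rinsing → filtering, so incubation must come before filtering.
That means filtering cannot be before incubation.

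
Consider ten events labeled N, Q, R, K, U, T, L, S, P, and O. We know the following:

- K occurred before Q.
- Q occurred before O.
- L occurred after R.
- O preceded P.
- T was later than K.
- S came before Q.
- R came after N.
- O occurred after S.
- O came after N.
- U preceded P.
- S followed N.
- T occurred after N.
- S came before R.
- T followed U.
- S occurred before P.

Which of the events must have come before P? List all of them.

K, N, O, Q, S, U

Directly stated before P: O, S, and U.
K reaches P via K → Q → O → P.
N reaches P via N → O → P.
Q reaches P via Q → O → P.
No chain forces T (or any of the others) ahead of P.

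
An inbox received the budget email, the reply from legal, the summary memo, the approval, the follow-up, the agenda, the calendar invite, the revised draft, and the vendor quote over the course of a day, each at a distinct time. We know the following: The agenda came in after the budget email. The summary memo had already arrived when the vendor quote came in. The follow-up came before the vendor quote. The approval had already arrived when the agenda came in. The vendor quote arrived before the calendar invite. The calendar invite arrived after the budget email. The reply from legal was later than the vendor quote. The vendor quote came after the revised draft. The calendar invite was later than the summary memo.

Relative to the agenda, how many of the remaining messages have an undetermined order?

Forced before the agenda: the approval and the budget email.
That leaves the calendar invite, the follow-up, the reply from legal, the revised draft, the summary memo, and the vendor quote with no forced order relative to the agenda — 6.

6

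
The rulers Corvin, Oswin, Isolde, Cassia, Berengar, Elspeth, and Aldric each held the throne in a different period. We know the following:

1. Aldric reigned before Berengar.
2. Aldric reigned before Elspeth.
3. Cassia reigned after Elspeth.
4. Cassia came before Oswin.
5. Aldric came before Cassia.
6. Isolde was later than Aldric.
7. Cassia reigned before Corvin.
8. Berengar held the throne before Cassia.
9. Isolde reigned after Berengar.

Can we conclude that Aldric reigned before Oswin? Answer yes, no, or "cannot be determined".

Chain the constraints: Aldric → Cassia → Oswin. Each link is directly stated, so Aldric comes before Oswin.

yes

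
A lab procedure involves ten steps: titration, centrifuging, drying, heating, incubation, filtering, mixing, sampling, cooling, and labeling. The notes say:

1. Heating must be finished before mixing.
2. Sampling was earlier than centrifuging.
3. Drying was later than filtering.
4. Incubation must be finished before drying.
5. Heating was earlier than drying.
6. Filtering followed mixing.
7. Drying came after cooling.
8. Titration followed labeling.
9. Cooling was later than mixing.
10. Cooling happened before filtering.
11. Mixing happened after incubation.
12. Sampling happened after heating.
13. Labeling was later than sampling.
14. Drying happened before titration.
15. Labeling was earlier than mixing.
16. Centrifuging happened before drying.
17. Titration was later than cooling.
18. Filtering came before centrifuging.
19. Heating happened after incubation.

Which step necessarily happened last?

Every other step has a chain of constraints placing it before titration, so titration is last.

titration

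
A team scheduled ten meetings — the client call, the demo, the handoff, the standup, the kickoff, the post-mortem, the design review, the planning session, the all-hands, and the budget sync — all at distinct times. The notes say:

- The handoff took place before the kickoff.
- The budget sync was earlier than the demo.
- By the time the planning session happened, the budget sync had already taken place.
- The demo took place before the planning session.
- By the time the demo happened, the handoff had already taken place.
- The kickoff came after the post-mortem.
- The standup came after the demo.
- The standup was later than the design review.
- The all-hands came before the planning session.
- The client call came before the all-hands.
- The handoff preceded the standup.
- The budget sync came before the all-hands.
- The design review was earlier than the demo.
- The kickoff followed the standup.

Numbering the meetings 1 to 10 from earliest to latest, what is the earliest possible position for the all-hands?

3

The budget sync and the client call must both come before the all-hands — 2 forced predecessors.
Nothing else is forced ahead of the all-hands, so its earliest slot is position 2 + 1 = 3.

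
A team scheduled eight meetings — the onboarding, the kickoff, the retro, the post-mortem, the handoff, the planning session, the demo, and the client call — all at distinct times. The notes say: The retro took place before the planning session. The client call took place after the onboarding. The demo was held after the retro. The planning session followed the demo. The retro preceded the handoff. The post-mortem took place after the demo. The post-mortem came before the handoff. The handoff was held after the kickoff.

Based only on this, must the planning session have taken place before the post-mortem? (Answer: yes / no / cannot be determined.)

cannot be determined

No chain of stated constraints runs from the planning session to the post-mortem, and none runs from the post-mortem to the planning session either.
So the relative order of the planning session and the post-mortem is not fixed by the given facts.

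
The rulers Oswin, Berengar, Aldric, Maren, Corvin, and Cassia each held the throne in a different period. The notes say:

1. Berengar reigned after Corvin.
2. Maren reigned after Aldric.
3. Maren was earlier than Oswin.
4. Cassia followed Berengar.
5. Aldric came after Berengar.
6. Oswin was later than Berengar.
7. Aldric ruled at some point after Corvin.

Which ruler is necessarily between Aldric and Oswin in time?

Maren

Tracing the constraints gives Aldric → Maren → Oswin, so Maren sits after Aldric and before Oswin.
No other ruler is forced both after Aldric and before Oswin.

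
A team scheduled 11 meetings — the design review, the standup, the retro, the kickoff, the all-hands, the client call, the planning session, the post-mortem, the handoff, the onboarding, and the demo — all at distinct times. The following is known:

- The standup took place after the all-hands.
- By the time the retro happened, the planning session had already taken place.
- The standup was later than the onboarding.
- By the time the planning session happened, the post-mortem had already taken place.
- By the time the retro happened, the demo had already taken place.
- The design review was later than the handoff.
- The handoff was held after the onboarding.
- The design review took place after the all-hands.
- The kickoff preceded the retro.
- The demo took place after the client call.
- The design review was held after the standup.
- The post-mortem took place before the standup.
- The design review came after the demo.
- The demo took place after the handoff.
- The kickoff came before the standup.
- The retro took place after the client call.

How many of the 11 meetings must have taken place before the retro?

Directly stated before the retro: the client call, the demo, the kickoff, and the planning session.
The handoff reaches the retro via the handoff → the demo → the retro.
The onboarding reaches the retro via the onboarding → the handoff → the demo → the retro.
The post-mortem reaches the retro via the post-mortem → the planning session → the retro.
No chain forces the standup (or any of the others) ahead of the retro.
That's the client call, the demo, the handoff, the kickoff, the onboarding, the planning session, and the post-mortem — 7 in all.

7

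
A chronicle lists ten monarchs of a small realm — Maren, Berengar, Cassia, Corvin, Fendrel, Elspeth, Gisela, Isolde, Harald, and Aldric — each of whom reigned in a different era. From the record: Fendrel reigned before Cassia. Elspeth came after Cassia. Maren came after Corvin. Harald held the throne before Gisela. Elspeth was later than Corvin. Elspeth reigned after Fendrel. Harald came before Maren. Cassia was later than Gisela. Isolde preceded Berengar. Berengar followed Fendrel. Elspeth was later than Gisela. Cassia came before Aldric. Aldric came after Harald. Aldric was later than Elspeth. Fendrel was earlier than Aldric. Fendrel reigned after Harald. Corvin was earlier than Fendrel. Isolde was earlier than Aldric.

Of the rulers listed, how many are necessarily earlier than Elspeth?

Directly stated before Elspeth: Cassia, Corvin, Fendrel, and Gisela.
Harald reaches Elspeth via Harald → Fendrel → Elspeth.
That's Cassia, Corvin, Fendrel, Gisela, and Harald — 5 in all.

5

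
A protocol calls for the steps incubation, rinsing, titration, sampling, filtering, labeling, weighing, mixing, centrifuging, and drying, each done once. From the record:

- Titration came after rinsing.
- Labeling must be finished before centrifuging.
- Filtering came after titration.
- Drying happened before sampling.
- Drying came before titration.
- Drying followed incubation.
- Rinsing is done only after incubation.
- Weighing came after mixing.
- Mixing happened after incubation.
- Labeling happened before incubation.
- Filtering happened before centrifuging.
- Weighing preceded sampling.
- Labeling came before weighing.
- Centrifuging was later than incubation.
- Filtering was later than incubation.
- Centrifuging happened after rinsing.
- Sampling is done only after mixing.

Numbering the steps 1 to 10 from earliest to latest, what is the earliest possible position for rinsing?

3

Incubation and labeling must both come before rinsing — 2 forced predecessors.
Nothing else is forced ahead of rinsing, so its earliest slot is position 2 + 1 = 3.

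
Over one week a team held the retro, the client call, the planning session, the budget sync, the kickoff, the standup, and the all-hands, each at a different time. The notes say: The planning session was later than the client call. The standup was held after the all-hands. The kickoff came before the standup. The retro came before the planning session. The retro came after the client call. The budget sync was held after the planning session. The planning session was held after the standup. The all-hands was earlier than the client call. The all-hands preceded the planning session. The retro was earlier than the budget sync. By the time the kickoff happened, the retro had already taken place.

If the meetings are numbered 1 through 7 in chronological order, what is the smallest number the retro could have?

The all-hands and the client call must both come before the retro — 2 forced predecessors.
Nothing else is forced ahead of the retro, so its earliest slot is position 2 + 1 = 3.

3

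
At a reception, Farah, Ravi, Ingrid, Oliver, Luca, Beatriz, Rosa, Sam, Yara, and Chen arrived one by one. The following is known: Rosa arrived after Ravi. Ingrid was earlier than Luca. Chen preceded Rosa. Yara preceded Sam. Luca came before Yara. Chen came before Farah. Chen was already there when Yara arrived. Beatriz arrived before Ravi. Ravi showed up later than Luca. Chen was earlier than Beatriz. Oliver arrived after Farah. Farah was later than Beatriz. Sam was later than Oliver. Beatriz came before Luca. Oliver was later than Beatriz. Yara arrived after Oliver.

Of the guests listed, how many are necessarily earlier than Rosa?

Directly stated before Rosa: Chen and Ravi.
Beatriz reaches Rosa via Beatriz → Ravi → Rosa.
Ingrid reaches Rosa via Ingrid → Luca → Ravi → Rosa.
Luca reaches Rosa via Luca → Ravi → Rosa.
That's Beatriz, Chen, Ingrid, Luca, and Ravi — 5 in all.

5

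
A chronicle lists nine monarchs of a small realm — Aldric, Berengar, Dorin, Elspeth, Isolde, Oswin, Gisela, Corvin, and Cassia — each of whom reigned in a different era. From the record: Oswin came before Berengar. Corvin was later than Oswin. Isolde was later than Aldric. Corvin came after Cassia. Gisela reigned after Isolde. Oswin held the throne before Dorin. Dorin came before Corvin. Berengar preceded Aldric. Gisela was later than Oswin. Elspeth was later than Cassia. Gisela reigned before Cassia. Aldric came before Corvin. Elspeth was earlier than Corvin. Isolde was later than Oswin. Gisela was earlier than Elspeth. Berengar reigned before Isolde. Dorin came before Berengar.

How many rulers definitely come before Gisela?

5

Directly stated before Gisela: Isolde and Oswin.
Aldric reaches Gisela via Aldric → Isolde → Gisela.
Berengar reaches Gisela via Berengar → Isolde → Gisela.
Dorin reaches Gisela via Dorin → Berengar → Isolde → Gisela.
That's Aldric, Berengar, Dorin, Isolde, and Oswin — 5 in all.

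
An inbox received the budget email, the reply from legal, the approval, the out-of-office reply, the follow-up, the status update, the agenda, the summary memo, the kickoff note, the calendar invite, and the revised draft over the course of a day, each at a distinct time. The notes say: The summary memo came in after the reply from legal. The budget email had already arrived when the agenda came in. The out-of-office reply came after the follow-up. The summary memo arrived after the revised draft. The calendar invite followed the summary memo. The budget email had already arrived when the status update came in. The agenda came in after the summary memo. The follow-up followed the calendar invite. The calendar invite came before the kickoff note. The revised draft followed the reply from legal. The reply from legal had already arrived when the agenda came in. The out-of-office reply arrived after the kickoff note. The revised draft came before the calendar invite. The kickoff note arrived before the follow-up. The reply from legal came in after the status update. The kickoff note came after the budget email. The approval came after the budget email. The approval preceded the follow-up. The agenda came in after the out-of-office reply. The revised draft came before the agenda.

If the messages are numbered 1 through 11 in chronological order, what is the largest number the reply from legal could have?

4

The reply from legal must come before the agenda, the calendar invite, the follow-up, the kickoff note, the out-of-office reply, the revised draft, and the summary memo — 7 messages forced after it.
Everything else can be placed before the reply from legal in some valid order, so the reply from legal can sit as late as position 11 − 7 = 4.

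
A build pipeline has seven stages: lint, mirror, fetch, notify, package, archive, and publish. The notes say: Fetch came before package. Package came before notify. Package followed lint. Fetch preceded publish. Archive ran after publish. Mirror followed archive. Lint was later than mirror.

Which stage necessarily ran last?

notify

Every other stage has a chain of constraints placing it before notify, so notify is last.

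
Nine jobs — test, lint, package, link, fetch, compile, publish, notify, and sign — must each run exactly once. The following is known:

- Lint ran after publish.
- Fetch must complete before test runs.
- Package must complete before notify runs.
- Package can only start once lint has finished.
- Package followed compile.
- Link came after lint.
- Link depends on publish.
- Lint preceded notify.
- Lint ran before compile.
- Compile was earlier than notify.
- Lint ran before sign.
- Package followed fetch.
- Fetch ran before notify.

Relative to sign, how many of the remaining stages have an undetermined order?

6

Forced before sign: lint and publish.
That leaves compile, fetch, link, notify, package, and test with no forced order relative to sign — 6.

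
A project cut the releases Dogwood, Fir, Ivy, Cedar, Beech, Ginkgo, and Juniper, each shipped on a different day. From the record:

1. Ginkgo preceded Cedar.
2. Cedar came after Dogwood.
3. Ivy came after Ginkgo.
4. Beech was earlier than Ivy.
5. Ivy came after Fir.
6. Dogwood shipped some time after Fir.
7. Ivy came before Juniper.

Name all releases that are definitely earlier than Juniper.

Beech, Fir, Ginkgo, Ivy

Directly stated before Juniper: Ivy.
Beech reaches Juniper via Beech → Ivy → Juniper.
Fir reaches Juniper via Fir → Ivy → Juniper.
Ginkgo reaches Juniper via Ginkgo → Ivy → Juniper.
No chain forces Cedar (or any of the others) ahead of Juniper.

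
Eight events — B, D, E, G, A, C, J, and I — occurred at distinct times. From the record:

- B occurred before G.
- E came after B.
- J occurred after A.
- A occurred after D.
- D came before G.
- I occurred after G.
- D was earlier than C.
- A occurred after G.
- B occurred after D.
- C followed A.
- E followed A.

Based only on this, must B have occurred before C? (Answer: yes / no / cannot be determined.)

Chain the constraints: B → G → A → C. Each link is directly stated, so B comes before C.

yes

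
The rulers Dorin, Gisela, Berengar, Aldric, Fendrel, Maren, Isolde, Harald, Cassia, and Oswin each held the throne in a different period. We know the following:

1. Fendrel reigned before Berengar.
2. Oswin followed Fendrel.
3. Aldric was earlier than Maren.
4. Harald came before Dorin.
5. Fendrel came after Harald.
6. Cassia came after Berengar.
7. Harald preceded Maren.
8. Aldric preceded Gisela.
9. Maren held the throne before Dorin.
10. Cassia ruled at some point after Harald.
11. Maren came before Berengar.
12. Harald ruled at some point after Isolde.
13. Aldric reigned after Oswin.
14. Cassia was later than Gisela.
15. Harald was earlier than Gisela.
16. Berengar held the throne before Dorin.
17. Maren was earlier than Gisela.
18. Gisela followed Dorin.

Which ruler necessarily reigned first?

Isolde

Isolde has a chain of constraints placing them before every other ruler, so Isolde must be first.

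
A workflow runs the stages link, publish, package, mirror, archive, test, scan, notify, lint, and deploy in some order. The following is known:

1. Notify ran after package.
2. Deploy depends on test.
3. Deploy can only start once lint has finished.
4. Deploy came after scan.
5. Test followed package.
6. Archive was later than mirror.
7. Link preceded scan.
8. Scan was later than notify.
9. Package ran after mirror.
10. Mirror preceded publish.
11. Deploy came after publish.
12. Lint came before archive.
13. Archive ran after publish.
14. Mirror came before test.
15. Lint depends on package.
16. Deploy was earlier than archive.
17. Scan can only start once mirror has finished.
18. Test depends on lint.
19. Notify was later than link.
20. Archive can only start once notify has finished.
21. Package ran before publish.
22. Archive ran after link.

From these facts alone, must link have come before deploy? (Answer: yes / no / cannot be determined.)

yes

Chain the constraints: link → scan → deploy. Each link is directly stated, so link comes before deploy.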